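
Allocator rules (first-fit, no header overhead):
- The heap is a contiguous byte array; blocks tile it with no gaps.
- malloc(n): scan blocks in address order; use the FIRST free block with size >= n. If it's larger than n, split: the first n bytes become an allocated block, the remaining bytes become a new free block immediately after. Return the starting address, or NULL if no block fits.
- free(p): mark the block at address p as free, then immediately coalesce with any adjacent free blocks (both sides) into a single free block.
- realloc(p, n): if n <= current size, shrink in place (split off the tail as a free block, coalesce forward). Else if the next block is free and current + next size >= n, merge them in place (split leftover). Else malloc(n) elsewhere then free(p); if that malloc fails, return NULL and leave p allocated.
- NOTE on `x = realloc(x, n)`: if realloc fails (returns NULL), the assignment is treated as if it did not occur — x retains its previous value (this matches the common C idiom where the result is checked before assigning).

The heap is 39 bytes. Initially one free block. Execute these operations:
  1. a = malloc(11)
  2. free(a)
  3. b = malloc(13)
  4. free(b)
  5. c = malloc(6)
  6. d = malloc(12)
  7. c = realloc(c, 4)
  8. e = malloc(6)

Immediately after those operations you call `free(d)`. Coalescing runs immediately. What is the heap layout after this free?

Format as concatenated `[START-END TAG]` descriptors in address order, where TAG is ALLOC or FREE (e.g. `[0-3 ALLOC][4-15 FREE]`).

Answer: [0-3 ALLOC][4-17 FREE][18-23 ALLOC][24-38 FREE]

Derivation:
Op 1: a = malloc(11) -> a = 0; heap: [0-10 ALLOC][11-38 FREE]
Op 2: free(a) -> (freed a); heap: [0-38 FREE]
Op 3: b = malloc(13) -> b = 0; heap: [0-12 ALLOC][13-38 FREE]
Op 4: free(b) -> (freed b); heap: [0-38 FREE]
Op 5: c = malloc(6) -> c = 0; heap: [0-5 ALLOC][6-38 FREE]
Op 6: d = malloc(12) -> d = 6; heap: [0-5 ALLOC][6-17 ALLOC][18-38 FREE]
Op 7: c = realloc(c, 4) -> c = 0; heap: [0-3 ALLOC][4-5 FREE][6-17 ALLOC][18-38 FREE]
Op 8: e = malloc(6) -> e = 18; heap: [0-3 ALLOC][4-5 FREE][6-17 ALLOC][18-23 ALLOC][24-38 FREE]
free(d): d = 6 -> block [6-17 ALLOC]; mark free, coalesce with adjacent free neighbors -> [0-3 ALLOC][4-17 FREE][18-23 ALLOC][24-38 FREE]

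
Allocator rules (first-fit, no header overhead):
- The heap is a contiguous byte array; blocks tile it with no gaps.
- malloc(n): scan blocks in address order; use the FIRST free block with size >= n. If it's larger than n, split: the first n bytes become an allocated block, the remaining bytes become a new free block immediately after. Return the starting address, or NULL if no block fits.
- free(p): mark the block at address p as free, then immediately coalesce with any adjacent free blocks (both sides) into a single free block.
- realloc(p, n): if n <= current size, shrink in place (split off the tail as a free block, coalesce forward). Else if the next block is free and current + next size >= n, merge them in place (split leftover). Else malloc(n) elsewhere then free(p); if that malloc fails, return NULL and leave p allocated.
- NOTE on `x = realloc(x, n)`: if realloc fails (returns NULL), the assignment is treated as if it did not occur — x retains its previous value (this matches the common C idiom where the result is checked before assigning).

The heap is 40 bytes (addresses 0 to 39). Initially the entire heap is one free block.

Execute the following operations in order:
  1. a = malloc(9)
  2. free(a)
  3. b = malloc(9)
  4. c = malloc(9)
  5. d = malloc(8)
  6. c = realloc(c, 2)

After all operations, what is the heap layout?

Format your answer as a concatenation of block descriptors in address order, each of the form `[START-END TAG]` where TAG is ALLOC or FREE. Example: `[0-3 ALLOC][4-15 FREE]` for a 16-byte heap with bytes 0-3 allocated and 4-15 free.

Answer: [0-8 ALLOC][9-10 ALLOC][11-17 FREE][18-25 ALLOC][26-39 FREE]

Derivation:
Op 1: a = malloc(9) -> a = 0; heap: [0-8 ALLOC][9-39 FREE]
Op 2: free(a) -> (freed a); heap: [0-39 FREE]
Op 3: b = malloc(9) -> b = 0; heap: [0-8 ALLOC][9-39 FREE]
Op 4: c = malloc(9) -> c = 9; heap: [0-8 ALLOC][9-17 ALLOC][18-39 FREE]
Op 5: d = malloc(8) -> d = 18; heap: [0-8 ALLOC][9-17 ALLOC][18-25 ALLOC][26-39 FREE]
Op 6: c = realloc(c, 2) -> c = 9; heap: [0-8 ALLOC][9-10 ALLOC][11-17 FREE][18-25 ALLOC][26-39 FREE]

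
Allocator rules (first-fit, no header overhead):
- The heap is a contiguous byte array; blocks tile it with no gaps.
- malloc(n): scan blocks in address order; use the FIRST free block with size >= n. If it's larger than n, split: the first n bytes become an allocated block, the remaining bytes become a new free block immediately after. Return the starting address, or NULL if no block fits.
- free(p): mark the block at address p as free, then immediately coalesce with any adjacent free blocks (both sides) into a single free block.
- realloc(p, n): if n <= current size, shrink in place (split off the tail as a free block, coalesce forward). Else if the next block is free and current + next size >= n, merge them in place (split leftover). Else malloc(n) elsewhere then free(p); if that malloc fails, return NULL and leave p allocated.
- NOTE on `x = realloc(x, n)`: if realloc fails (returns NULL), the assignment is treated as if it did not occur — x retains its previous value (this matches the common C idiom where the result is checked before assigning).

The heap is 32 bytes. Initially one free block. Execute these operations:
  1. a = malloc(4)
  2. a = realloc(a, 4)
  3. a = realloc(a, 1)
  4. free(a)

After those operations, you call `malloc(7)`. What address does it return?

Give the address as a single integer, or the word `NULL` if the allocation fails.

Op 1: a = malloc(4) -> a = 0; heap: [0-3 ALLOC][4-31 FREE]
Op 2: a = realloc(a, 4) -> a = 0; heap: [0-3 ALLOC][4-31 FREE]
Op 3: a = realloc(a, 1) -> a = 0; heap: [0-0 ALLOC][1-31 FREE]
Op 4: free(a) -> (freed a); heap: [0-31 FREE]
malloc(7): first-fit scan over [0-31 FREE] -> 0

Answer: 0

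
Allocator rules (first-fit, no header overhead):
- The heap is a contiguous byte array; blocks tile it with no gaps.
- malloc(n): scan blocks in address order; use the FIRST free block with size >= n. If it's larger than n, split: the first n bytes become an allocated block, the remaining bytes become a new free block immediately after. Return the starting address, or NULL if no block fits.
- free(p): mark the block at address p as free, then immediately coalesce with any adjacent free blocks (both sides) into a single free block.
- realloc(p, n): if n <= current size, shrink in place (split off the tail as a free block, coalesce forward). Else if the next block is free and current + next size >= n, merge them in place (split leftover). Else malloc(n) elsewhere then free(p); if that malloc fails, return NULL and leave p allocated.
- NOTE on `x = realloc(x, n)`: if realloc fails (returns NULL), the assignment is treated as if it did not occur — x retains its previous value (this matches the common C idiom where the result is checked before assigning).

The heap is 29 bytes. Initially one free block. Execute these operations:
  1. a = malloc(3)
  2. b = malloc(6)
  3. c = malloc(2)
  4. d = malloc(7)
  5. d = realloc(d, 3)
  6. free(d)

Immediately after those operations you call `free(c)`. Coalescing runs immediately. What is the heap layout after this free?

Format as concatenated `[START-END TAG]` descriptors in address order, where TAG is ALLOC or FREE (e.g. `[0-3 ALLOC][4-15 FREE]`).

Answer: [0-2 ALLOC][3-8 ALLOC][9-28 FREE]

Derivation:
Op 1: a = malloc(3) -> a = 0; heap: [0-2 ALLOC][3-28 FREE]
Op 2: b = malloc(6) -> b = 3; heap: [0-2 ALLOC][3-8 ALLOC][9-28 FREE]
Op 3: c = malloc(2) -> c = 9; heap: [0-2 ALLOC][3-8 ALLOC][9-10 ALLOC][11-28 FREE]
Op 4: d = malloc(7) -> d = 11; heap: [0-2 ALLOC][3-8 ALLOC][9-10 ALLOC][11-17 ALLOC][18-28 FREE]
Op 5: d = realloc(d, 3) -> d = 11; heap: [0-2 ALLOC][3-8 ALLOC][9-10 ALLOC][11-13 ALLOC][14-28 FREE]
Op 6: free(d) -> (freed d); heap: [0-2 ALLOC][3-8 ALLOC][9-10 ALLOC][11-28 FREE]
free(c): c = 9 -> block [9-10 ALLOC]; mark free, coalesce with adjacent free neighbors -> [0-2 ALLOC][3-8 ALLOC][9-28 FREE]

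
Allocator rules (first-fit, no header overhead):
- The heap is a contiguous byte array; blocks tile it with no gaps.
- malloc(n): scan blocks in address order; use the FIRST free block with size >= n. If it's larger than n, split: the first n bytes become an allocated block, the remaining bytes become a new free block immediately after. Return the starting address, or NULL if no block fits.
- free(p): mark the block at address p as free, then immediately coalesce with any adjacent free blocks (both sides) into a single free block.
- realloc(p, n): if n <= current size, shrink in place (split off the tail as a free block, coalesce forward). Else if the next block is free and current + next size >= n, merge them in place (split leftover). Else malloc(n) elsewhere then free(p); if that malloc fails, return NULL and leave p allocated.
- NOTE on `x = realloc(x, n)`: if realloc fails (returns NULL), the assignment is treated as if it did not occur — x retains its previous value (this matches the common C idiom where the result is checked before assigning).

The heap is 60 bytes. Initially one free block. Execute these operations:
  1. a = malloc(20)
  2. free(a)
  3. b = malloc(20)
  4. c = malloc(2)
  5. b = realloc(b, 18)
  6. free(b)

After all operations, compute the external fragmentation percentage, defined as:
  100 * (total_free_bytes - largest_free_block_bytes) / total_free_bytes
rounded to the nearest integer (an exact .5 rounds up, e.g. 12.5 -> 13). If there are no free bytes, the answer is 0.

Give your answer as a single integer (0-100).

Answer: 34

Derivation:
Op 1: a = malloc(20) -> a = 0; heap: [0-19 ALLOC][20-59 FREE]
Op 2: free(a) -> (freed a); heap: [0-59 FREE]
Op 3: b = malloc(20) -> b = 0; heap: [0-19 ALLOC][20-59 FREE]
Op 4: c = malloc(2) -> c = 20; heap: [0-19 ALLOC][20-21 ALLOC][22-59 FREE]
Op 5: b = realloc(b, 18) -> b = 0; heap: [0-17 ALLOC][18-19 FREE][20-21 ALLOC][22-59 FREE]
Op 6: free(b) -> (freed b); heap: [0-19 FREE][20-21 ALLOC][22-59 FREE]
Free blocks: [20 38] total_free=58 largest=38 -> 100*(58-38)/58 = 2000/58 ≈ 34.483 -> rounds to 34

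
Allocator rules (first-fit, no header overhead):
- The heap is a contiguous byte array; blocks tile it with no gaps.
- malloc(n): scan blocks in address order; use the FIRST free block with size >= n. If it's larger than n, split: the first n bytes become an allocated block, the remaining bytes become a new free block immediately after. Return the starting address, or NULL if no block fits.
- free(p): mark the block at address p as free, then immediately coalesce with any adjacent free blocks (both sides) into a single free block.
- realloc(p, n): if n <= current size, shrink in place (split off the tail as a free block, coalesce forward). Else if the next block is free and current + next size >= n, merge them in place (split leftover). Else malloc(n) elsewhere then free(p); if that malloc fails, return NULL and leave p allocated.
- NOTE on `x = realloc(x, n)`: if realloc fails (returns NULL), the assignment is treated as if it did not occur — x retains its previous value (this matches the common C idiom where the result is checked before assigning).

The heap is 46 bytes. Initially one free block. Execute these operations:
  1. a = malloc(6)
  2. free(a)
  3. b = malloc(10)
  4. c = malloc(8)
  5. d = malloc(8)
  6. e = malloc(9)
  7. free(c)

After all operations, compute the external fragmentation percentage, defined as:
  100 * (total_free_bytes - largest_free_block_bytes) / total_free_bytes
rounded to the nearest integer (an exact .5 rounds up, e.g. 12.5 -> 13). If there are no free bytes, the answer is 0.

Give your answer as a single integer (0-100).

Answer: 42

Derivation:
Op 1: a = malloc(6) -> a = 0; heap: [0-5 ALLOC][6-45 FREE]
Op 2: free(a) -> (freed a); heap: [0-45 FREE]
Op 3: b = malloc(10) -> b = 0; heap: [0-9 ALLOC][10-45 FREE]
Op 4: c = malloc(8) -> c = 10; heap: [0-9 ALLOC][10-17 ALLOC][18-45 FREE]
Op 5: d = malloc(8) -> d = 18; heap: [0-9 ALLOC][10-17 ALLOC][18-25 ALLOC][26-45 FREE]
Op 6: e = malloc(9) -> e = 26; heap: [0-9 ALLOC][10-17 ALLOC][18-25 ALLOC][26-34 ALLOC][35-45 FREE]
Op 7: free(c) -> (freed c); heap: [0-9 ALLOC][10-17 FREE][18-25 ALLOC][26-34 ALLOC][35-45 FREE]
Free blocks: [8 11] total_free=19 largest=11 -> 100*(19-11)/19 = 800/19 ≈ 42.105 -> rounds to 42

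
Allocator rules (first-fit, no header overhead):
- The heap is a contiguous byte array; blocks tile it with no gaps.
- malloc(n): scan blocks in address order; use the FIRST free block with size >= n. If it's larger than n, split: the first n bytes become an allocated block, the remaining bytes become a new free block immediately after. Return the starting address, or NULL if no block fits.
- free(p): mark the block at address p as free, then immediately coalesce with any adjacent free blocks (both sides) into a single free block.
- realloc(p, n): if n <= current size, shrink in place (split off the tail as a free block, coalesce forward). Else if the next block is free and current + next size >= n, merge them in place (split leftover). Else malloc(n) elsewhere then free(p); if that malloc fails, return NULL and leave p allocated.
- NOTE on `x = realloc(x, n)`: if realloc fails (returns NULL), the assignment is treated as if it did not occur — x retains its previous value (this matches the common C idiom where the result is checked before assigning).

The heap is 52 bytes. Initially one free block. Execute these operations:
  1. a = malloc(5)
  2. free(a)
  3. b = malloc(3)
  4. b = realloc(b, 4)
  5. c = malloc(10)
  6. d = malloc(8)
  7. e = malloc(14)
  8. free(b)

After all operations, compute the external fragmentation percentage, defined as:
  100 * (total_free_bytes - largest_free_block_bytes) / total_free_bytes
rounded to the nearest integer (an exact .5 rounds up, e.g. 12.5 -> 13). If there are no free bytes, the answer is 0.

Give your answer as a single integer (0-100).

Op 1: a = malloc(5) -> a = 0; heap: [0-4 ALLOC][5-51 FREE]
Op 2: free(a) -> (freed a); heap: [0-51 FREE]
Op 3: b = malloc(3) -> b = 0; heap: [0-2 ALLOC][3-51 FREE]
Op 4: b = realloc(b, 4) -> b = 0; heap: [0-3 ALLOC][4-51 FREE]
Op 5: c = malloc(10) -> c = 4; heap: [0-3 ALLOC][4-13 ALLOC][14-51 FREE]
Op 6: d = malloc(8) -> d = 14; heap: [0-3 ALLOC][4-13 ALLOC][14-21 ALLOC][22-51 FREE]
Op 7: e = malloc(14) -> e = 22; heap: [0-3 ALLOC][4-13 ALLOC][14-21 ALLOC][22-35 ALLOC][36-51 FREE]
Op 8: free(b) -> (freed b); heap: [0-3 FREE][4-13 ALLOC][14-21 ALLOC][22-35 ALLOC][36-51 FREE]
Free blocks: [4 16] total_free=20 largest=16 -> 100*(20-16)/20 = 400/20 = 20

Answer: 20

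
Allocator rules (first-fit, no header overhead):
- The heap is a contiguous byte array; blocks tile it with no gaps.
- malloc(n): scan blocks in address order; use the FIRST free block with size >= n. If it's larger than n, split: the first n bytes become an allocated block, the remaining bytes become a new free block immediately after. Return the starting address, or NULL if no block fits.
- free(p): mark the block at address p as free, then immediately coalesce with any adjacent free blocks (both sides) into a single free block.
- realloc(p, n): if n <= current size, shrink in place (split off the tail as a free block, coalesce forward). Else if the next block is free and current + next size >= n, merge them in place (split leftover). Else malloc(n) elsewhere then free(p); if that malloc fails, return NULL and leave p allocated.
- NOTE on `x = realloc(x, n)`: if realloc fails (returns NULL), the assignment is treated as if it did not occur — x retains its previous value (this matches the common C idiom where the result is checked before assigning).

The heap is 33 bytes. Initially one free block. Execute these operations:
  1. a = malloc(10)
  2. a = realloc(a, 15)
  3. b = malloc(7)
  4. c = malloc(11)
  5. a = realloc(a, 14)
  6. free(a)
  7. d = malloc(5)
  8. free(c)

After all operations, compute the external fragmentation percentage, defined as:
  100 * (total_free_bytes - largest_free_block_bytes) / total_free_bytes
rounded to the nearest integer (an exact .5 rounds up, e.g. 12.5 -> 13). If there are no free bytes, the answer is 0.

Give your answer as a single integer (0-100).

Op 1: a = malloc(10) -> a = 0; heap: [0-9 ALLOC][10-32 FREE]
Op 2: a = realloc(a, 15) -> a = 0; heap: [0-14 ALLOC][15-32 FREE]
Op 3: b = malloc(7) -> b = 15; heap: [0-14 ALLOC][15-21 ALLOC][22-32 FREE]
Op 4: c = malloc(11) -> c = 22; heap: [0-14 ALLOC][15-21 ALLOC][22-32 ALLOC]
Op 5: a = realloc(a, 14) -> a = 0; heap: [0-13 ALLOC][14-14 FREE][15-21 ALLOC][22-32 ALLOC]
Op 6: free(a) -> (freed a); heap: [0-14 FREE][15-21 ALLOC][22-32 ALLOC]
Op 7: d = malloc(5) -> d = 0; heap: [0-4 ALLOC][5-14 FREE][15-21 ALLOC][22-32 ALLOC]
Op 8: free(c) -> (freed c); heap: [0-4 ALLOC][5-14 FREE][15-21 ALLOC][22-32 FREE]
Free blocks: [10 11] total_free=21 largest=11 -> 100*(21-11)/21 = 1000/21 ≈ 47.619 -> rounds to 48

Answer: 48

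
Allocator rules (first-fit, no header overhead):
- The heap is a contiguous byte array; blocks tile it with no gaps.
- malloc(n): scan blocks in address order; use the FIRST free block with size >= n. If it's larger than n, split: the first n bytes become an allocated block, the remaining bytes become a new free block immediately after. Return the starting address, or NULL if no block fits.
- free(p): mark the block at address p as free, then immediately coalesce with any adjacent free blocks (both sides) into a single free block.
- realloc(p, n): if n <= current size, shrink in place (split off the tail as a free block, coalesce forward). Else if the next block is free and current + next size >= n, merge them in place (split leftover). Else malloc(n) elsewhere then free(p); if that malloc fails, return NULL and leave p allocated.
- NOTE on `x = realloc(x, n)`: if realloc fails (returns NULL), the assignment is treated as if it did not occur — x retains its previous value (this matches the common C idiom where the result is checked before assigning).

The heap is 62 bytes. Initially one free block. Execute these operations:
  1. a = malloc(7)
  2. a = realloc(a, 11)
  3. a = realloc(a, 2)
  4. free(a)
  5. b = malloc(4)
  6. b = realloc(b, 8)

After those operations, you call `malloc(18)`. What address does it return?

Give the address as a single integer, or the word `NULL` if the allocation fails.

Answer: 8

Derivation:
Op 1: a = malloc(7) -> a = 0; heap: [0-6 ALLOC][7-61 FREE]
Op 2: a = realloc(a, 11) -> a = 0; heap: [0-10 ALLOC][11-61 FREE]
Op 3: a = realloc(a, 2) -> a = 0; heap: [0-1 ALLOC][2-61 FREE]
Op 4: free(a) -> (freed a); heap: [0-61 FREE]
Op 5: b = malloc(4) -> b = 0; heap: [0-3 ALLOC][4-61 FREE]
Op 6: b = realloc(b, 8) -> b = 0; heap: [0-7 ALLOC][8-61 FREE]
malloc(18): first-fit scan over [0-7 ALLOC][8-61 FREE] -> 8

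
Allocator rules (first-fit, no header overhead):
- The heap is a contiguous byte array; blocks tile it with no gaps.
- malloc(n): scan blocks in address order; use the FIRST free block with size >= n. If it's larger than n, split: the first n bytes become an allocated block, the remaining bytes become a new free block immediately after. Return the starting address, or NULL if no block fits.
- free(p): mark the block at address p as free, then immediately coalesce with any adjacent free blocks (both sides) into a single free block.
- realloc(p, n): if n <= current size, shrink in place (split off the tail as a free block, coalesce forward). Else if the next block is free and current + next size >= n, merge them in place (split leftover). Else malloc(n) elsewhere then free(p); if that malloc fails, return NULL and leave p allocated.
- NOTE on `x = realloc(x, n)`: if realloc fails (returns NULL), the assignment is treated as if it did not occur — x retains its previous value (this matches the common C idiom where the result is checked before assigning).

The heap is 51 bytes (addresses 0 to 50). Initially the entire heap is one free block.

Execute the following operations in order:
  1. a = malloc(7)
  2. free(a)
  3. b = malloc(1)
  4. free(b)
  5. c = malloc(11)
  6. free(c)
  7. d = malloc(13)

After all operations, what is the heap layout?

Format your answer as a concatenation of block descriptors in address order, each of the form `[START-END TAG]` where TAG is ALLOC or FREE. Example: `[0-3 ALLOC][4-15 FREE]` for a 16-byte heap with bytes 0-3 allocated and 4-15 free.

Op 1: a = malloc(7) -> a = 0; heap: [0-6 ALLOC][7-50 FREE]
Op 2: free(a) -> (freed a); heap: [0-50 FREE]
Op 3: b = malloc(1) -> b = 0; heap: [0-0 ALLOC][1-50 FREE]
Op 4: free(b) -> (freed b); heap: [0-50 FREE]
Op 5: c = malloc(11) -> c = 0; heap: [0-10 ALLOC][11-50 FREE]
Op 6: free(c) -> (freed c); heap: [0-50 FREE]
Op 7: d = malloc(13) -> d = 0; heap: [0-12 ALLOC][13-50 FREE]

Answer: [0-12 ALLOC][13-50 FREE]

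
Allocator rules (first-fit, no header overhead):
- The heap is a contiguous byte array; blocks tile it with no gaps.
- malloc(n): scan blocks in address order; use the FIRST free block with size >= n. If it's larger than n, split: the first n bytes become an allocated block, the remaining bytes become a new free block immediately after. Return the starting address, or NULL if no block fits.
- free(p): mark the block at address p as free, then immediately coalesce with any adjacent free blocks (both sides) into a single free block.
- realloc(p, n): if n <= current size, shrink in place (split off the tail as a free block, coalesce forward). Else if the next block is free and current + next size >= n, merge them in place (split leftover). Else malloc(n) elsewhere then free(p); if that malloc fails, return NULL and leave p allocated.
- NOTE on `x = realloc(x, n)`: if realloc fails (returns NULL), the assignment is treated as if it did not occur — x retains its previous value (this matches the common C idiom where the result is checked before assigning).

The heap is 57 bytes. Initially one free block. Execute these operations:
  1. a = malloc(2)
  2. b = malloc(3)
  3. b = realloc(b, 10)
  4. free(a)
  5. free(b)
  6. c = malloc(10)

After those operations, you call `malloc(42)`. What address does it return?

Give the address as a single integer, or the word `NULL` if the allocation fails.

Answer: 10

Derivation:
Op 1: a = malloc(2) -> a = 0; heap: [0-1 ALLOC][2-56 FREE]
Op 2: b = malloc(3) -> b = 2; heap: [0-1 ALLOC][2-4 ALLOC][5-56 FREE]
Op 3: b = realloc(b, 10) -> b = 2; heap: [0-1 ALLOC][2-11 ALLOC][12-56 FREE]
Op 4: free(a) -> (freed a); heap: [0-1 FREE][2-11 ALLOC][12-56 FREE]
Op 5: free(b) -> (freed b); heap: [0-56 FREE]
Op 6: c = malloc(10) -> c = 0; heap: [0-9 ALLOC][10-56 FREE]
malloc(42): first-fit scan over [0-9 ALLOC][10-56 FREE] -> 10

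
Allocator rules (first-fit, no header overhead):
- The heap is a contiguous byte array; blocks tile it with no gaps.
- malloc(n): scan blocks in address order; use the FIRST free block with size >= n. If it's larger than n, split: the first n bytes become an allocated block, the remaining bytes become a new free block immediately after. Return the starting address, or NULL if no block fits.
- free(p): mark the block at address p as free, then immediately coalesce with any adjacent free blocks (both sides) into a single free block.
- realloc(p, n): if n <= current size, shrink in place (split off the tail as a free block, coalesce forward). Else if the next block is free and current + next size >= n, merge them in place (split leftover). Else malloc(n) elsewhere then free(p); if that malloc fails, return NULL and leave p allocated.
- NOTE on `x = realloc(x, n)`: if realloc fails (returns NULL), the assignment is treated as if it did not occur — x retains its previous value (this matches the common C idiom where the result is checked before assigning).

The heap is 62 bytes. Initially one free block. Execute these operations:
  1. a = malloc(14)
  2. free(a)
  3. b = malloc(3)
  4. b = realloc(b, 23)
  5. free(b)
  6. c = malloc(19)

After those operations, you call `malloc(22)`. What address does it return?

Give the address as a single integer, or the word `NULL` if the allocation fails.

Answer: 19

Derivation:
Op 1: a = malloc(14) -> a = 0; heap: [0-13 ALLOC][14-61 FREE]
Op 2: free(a) -> (freed a); heap: [0-61 FREE]
Op 3: b = malloc(3) -> b = 0; heap: [0-2 ALLOC][3-61 FREE]
Op 4: b = realloc(b, 23) -> b = 0; heap: [0-22 ALLOC][23-61 FREE]
Op 5: free(b) -> (freed b); heap: [0-61 FREE]
Op 6: c = malloc(19) -> c = 0; heap: [0-18 ALLOC][19-61 FREE]
malloc(22): first-fit scan over [0-18 ALLOC][19-61 FREE] -> 19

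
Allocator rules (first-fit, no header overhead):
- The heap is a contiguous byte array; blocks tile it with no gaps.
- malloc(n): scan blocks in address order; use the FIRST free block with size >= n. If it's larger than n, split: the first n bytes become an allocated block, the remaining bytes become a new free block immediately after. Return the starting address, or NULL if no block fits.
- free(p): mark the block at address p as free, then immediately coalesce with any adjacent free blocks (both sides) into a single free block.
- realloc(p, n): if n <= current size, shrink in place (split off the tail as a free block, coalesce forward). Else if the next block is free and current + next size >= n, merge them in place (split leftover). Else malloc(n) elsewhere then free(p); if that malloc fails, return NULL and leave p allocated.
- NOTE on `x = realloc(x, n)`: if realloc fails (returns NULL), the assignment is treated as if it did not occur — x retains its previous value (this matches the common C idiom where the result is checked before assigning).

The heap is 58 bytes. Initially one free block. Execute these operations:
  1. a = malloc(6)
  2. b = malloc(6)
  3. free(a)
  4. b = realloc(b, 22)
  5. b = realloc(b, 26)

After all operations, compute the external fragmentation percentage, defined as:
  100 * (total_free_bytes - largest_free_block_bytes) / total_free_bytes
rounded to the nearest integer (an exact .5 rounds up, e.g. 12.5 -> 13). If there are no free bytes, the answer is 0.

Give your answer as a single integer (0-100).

Answer: 19

Derivation:
Op 1: a = malloc(6) -> a = 0; heap: [0-5 ALLOC][6-57 FREE]
Op 2: b = malloc(6) -> b = 6; heap: [0-5 ALLOC][6-11 ALLOC][12-57 FREE]
Op 3: free(a) -> (freed a); heap: [0-5 FREE][6-11 ALLOC][12-57 FREE]
Op 4: b = realloc(b, 22) -> b = 6; heap: [0-5 FREE][6-27 ALLOC][28-57 FREE]
Op 5: b = realloc(b, 26) -> b = 6; heap: [0-5 FREE][6-31 ALLOC][32-57 FREE]
Free blocks: [6 26] total_free=32 largest=26 -> 100*(32-26)/32 = 600/32 = 18.75 -> rounds to 19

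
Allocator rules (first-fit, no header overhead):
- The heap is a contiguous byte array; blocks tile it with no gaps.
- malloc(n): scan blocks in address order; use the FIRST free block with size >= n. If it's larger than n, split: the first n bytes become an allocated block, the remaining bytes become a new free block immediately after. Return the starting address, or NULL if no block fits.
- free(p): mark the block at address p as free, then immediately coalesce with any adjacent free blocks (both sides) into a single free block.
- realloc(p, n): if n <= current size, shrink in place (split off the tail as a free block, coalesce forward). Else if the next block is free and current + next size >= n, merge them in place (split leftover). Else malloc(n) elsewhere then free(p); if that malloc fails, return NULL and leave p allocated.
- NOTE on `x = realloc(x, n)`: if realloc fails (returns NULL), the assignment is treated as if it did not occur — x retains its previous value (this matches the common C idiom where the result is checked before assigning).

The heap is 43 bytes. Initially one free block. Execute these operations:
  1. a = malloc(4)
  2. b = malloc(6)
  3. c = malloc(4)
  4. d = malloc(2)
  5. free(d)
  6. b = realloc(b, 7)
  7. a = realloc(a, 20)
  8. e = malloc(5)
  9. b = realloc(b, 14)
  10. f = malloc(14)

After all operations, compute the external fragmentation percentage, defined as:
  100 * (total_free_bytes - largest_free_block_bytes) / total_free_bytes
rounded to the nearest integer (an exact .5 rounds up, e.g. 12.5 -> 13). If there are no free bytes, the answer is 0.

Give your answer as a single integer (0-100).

Answer: 29

Derivation:
Op 1: a = malloc(4) -> a = 0; heap: [0-3 ALLOC][4-42 FREE]
Op 2: b = malloc(6) -> b = 4; heap: [0-3 ALLOC][4-9 ALLOC][10-42 FREE]
Op 3: c = malloc(4) -> c = 10; heap: [0-3 ALLOC][4-9 ALLOC][10-13 ALLOC][14-42 FREE]
Op 4: d = malloc(2) -> d = 14; heap: [0-3 ALLOC][4-9 ALLOC][10-13 ALLOC][14-15 ALLOC][16-42 FREE]
Op 5: free(d) -> (freed d); heap: [0-3 ALLOC][4-9 ALLOC][10-13 ALLOC][14-42 FREE]
Op 6: b = realloc(b, 7) -> b = 14; heap: [0-3 ALLOC][4-9 FREE][10-13 ALLOC][14-20 ALLOC][21-42 FREE]
Op 7: a = realloc(a, 20) -> a = 21; heap: [0-9 FREE][10-13 ALLOC][14-20 ALLOC][21-40 ALLOC][41-42 FREE]
Op 8: e = malloc(5) -> e = 0; heap: [0-4 ALLOC][5-9 FREE][10-13 ALLOC][14-20 ALLOC][21-40 ALLOC][41-42 FREE]
Op 9: b = realloc(b, 14) -> NULL (b unchanged); heap: [0-4 ALLOC][5-9 FREE][10-13 ALLOC][14-20 ALLOC][21-40 ALLOC][41-42 FREE]
Op 10: f = malloc(14) -> f = NULL; heap: [0-4 ALLOC][5-9 FREE][10-13 ALLOC][14-20 ALLOC][21-40 ALLOC][41-42 FREE]
Free blocks: [5 2] total_free=7 largest=5 -> 100*(7-5)/7 = 200/7 ≈ 28.571 -> rounds to 29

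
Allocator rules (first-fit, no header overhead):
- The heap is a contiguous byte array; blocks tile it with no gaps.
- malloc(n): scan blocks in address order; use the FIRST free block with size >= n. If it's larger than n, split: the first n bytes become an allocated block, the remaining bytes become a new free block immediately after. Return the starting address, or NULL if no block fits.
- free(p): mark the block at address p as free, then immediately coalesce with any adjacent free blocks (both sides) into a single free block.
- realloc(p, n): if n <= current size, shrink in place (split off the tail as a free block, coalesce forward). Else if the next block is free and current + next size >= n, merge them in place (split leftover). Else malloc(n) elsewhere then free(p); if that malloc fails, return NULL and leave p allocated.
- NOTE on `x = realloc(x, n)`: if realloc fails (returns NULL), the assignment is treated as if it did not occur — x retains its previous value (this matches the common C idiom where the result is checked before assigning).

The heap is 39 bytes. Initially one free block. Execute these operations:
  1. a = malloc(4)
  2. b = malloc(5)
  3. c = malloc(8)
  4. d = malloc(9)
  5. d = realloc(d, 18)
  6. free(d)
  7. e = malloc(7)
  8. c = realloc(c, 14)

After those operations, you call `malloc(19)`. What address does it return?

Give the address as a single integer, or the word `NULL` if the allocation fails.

Answer: NULL

Derivation:
Op 1: a = malloc(4) -> a = 0; heap: [0-3 ALLOC][4-38 FREE]
Op 2: b = malloc(5) -> b = 4; heap: [0-3 ALLOC][4-8 ALLOC][9-38 FREE]
Op 3: c = malloc(8) -> c = 9; heap: [0-3 ALLOC][4-8 ALLOC][9-16 ALLOC][17-38 FREE]
Op 4: d = malloc(9) -> d = 17; heap: [0-3 ALLOC][4-8 ALLOC][9-16 ALLOC][17-25 ALLOC][26-38 FREE]
Op 5: d = realloc(d, 18) -> d = 17; heap: [0-3 ALLOC][4-8 ALLOC][9-16 ALLOC][17-34 ALLOC][35-38 FREE]
Op 6: free(d) -> (freed d); heap: [0-3 ALLOC][4-8 ALLOC][9-16 ALLOC][17-38 FREE]
Op 7: e = malloc(7) -> e = 17; heap: [0-3 ALLOC][4-8 ALLOC][9-16 ALLOC][17-23 ALLOC][24-38 FREE]
Op 8: c = realloc(c, 14) -> c = 24; heap: [0-3 ALLOC][4-8 ALLOC][9-16 FREE][17-23 ALLOC][24-37 ALLOC][38-38 FREE]
malloc(19): first-fit scan over [0-3 ALLOC][4-8 ALLOC][9-16 FREE][17-23 ALLOC][24-37 ALLOC][38-38 FREE] -> NULL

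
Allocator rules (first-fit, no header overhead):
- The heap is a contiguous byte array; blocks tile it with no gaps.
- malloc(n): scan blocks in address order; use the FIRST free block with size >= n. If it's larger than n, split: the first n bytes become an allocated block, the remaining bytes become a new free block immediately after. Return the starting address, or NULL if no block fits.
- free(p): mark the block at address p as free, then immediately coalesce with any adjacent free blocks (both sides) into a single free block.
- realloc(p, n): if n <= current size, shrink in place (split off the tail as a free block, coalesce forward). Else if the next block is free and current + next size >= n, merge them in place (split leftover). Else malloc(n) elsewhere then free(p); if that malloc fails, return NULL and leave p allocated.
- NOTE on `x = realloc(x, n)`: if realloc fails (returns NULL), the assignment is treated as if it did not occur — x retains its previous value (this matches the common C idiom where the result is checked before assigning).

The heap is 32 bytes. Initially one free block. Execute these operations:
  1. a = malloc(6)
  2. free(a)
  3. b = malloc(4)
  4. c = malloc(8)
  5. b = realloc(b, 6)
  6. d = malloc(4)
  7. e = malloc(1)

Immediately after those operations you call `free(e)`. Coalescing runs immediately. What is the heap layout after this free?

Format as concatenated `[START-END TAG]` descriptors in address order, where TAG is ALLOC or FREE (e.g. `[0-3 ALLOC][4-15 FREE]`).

Op 1: a = malloc(6) -> a = 0; heap: [0-5 ALLOC][6-31 FREE]
Op 2: free(a) -> (freed a); heap: [0-31 FREE]
Op 3: b = malloc(4) -> b = 0; heap: [0-3 ALLOC][4-31 FREE]
Op 4: c = malloc(8) -> c = 4; heap: [0-3 ALLOC][4-11 ALLOC][12-31 FREE]
Op 5: b = realloc(b, 6) -> b = 12; heap: [0-3 FREE][4-11 ALLOC][12-17 ALLOC][18-31 FREE]
Op 6: d = malloc(4) -> d = 0; heap: [0-3 ALLOC][4-11 ALLOC][12-17 ALLOC][18-31 FREE]
Op 7: e = malloc(1) -> e = 18; heap: [0-3 ALLOC][4-11 ALLOC][12-17 ALLOC][18-18 ALLOC][19-31 FREE]
free(e): e = 18 -> block [18-18 ALLOC]; mark free, coalesce with adjacent free neighbors -> [0-3 ALLOC][4-11 ALLOC][12-17 ALLOC][18-31 FREE]

Answer: [0-3 ALLOC][4-11 ALLOC][12-17 ALLOC][18-31 FREE]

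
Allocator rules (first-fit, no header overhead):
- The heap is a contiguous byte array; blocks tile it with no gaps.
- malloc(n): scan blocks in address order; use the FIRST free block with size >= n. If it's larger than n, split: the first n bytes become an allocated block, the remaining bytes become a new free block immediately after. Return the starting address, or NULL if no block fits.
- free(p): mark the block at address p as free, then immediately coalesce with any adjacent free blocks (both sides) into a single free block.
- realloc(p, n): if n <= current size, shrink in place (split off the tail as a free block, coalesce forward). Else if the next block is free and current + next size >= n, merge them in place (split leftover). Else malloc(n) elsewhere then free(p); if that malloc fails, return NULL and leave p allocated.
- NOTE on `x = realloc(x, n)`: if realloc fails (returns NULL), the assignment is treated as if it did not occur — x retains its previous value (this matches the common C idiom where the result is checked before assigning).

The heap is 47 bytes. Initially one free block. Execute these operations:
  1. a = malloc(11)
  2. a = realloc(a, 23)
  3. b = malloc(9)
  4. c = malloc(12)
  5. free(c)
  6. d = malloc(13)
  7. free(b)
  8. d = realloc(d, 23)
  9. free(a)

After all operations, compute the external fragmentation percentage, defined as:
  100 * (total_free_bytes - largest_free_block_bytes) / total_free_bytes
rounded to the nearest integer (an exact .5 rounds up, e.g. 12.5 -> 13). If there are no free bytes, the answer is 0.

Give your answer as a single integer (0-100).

Op 1: a = malloc(11) -> a = 0; heap: [0-10 ALLOC][11-46 FREE]
Op 2: a = realloc(a, 23) -> a = 0; heap: [0-22 ALLOC][23-46 FREE]
Op 3: b = malloc(9) -> b = 23; heap: [0-22 ALLOC][23-31 ALLOC][32-46 FREE]
Op 4: c = malloc(12) -> c = 32; heap: [0-22 ALLOC][23-31 ALLOC][32-43 ALLOC][44-46 FREE]
Op 5: free(c) -> (freed c); heap: [0-22 ALLOC][23-31 ALLOC][32-46 FREE]
Op 6: d = malloc(13) -> d = 32; heap: [0-22 ALLOC][23-31 ALLOC][32-44 ALLOC][45-46 FREE]
Op 7: free(b) -> (freed b); heap: [0-22 ALLOC][23-31 FREE][32-44 ALLOC][45-46 FREE]
Op 8: d = realloc(d, 23) -> NULL (d unchanged); heap: [0-22 ALLOC][23-31 FREE][32-44 ALLOC][45-46 FREE]
Op 9: free(a) -> (freed a); heap: [0-31 FREE][32-44 ALLOC][45-46 FREE]
Free blocks: [32 2] total_free=34 largest=32 -> 100*(34-32)/34 = 200/34 ≈ 5.882 -> rounds to 6

Answer: 6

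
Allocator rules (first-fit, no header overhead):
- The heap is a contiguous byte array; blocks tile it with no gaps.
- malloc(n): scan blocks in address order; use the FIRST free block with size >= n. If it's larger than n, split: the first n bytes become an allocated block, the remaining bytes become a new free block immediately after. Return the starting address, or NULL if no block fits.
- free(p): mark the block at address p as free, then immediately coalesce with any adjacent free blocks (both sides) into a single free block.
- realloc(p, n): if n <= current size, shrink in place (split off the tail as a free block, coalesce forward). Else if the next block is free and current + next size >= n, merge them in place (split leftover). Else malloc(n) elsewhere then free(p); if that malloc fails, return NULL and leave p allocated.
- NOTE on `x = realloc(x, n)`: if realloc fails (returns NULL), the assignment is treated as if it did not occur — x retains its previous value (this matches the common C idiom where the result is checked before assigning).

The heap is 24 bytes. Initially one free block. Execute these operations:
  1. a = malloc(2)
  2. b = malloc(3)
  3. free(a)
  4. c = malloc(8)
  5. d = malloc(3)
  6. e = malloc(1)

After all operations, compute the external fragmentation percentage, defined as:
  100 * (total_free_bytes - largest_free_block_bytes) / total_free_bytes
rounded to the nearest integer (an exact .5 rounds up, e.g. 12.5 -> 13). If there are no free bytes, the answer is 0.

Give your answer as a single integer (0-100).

Answer: 11

Derivation:
Op 1: a = malloc(2) -> a = 0; heap: [0-1 ALLOC][2-23 FREE]
Op 2: b = malloc(3) -> b = 2; heap: [0-1 ALLOC][2-4 ALLOC][5-23 FREE]
Op 3: free(a) -> (freed a); heap: [0-1 FREE][2-4 ALLOC][5-23 FREE]
Op 4: c = malloc(8) -> c = 5; heap: [0-1 FREE][2-4 ALLOC][5-12 ALLOC][13-23 FREE]
Op 5: d = malloc(3) -> d = 13; heap: [0-1 FREE][2-4 ALLOC][5-12 ALLOC][13-15 ALLOC][16-23 FREE]
Op 6: e = malloc(1) -> e = 0; heap: [0-0 ALLOC][1-1 FREE][2-4 ALLOC][5-12 ALLOC][13-15 ALLOC][16-23 FREE]
Free blocks: [1 8] total_free=9 largest=8 -> 100*(9-8)/9 = 100/9 ≈ 11.111 -> rounds to 11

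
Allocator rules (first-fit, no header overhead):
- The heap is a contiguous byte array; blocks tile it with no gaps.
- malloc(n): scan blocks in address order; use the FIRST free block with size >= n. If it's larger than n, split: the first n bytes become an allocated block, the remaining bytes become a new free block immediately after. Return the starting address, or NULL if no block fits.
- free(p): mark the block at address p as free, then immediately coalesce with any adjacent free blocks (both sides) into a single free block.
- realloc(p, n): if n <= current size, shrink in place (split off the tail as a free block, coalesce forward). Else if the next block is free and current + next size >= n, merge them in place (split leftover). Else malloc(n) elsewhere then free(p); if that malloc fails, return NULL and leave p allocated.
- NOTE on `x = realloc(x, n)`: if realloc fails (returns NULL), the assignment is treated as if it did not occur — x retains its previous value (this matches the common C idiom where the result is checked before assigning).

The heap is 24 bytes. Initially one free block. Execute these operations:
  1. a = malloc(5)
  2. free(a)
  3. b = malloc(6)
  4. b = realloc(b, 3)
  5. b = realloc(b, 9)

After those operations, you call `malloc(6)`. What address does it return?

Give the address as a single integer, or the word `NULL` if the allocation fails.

Op 1: a = malloc(5) -> a = 0; heap: [0-4 ALLOC][5-23 FREE]
Op 2: free(a) -> (freed a); heap: [0-23 FREE]
Op 3: b = malloc(6) -> b = 0; heap: [0-5 ALLOC][6-23 FREE]
Op 4: b = realloc(b, 3) -> b = 0; heap: [0-2 ALLOC][3-23 FREE]
Op 5: b = realloc(b, 9) -> b = 0; heap: [0-8 ALLOC][9-23 FREE]
malloc(6): first-fit scan over [0-8 ALLOC][9-23 FREE] -> 9

Answer: 9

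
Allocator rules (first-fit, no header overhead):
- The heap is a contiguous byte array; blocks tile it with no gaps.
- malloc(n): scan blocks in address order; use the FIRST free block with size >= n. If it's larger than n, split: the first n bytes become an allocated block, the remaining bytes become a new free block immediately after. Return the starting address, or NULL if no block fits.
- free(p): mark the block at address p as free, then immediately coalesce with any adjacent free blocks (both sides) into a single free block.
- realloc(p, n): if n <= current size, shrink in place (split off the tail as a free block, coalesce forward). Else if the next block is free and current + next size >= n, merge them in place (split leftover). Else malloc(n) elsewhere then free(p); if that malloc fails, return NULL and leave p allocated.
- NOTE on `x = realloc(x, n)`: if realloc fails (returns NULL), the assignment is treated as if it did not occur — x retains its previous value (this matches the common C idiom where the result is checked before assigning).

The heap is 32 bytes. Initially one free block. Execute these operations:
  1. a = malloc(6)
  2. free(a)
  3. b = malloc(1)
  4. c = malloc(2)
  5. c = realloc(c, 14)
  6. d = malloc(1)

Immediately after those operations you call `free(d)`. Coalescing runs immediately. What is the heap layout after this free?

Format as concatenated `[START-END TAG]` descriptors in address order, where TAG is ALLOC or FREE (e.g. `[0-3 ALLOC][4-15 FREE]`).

Op 1: a = malloc(6) -> a = 0; heap: [0-5 ALLOC][6-31 FREE]
Op 2: free(a) -> (freed a); heap: [0-31 FREE]
Op 3: b = malloc(1) -> b = 0; heap: [0-0 ALLOC][1-31 FREE]
Op 4: c = malloc(2) -> c = 1; heap: [0-0 ALLOC][1-2 ALLOC][3-31 FREE]
Op 5: c = realloc(c, 14) -> c = 1; heap: [0-0 ALLOC][1-14 ALLOC][15-31 FREE]
Op 6: d = malloc(1) -> d = 15; heap: [0-0 ALLOC][1-14 ALLOC][15-15 ALLOC][16-31 FREE]
free(d): d = 15 -> block [15-15 ALLOC]; mark free, coalesce with adjacent free neighbors -> [0-0 ALLOC][1-14 ALLOC][15-31 FREE]

Answer: [0-0 ALLOC][1-14 ALLOC][15-31 FREE]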